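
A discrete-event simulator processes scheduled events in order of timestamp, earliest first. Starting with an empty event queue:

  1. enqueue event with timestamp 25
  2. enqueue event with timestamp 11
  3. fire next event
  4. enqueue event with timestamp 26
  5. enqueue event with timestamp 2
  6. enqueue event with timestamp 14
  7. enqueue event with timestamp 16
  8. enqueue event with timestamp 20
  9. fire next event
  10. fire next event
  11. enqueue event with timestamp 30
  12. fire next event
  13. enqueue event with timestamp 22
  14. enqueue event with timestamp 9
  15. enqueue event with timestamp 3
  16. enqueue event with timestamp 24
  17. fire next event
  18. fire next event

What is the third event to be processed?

insert 25 → {25}
insert 11 → {11, 25}
fire next event → 11; now {25}
insert 26 → {25, 26}
insert 2 → {2, 25, 26}
insert 14 → {2, 14, 25, 26}
insert 16 → {2, 14, 16, 25, 26}
insert 20 → {2, 14, 16, 20, 25, 26}
fire next event → 2; now {14, 16, 20, 25, 26}
fire next event → 14; now {16, 20, 25, 26}
insert 30 → {16, 20, 25, 26, 30}
fire next event → 16; now {20, 25, 26, 30}
insert 22 → {20, 22, 25, 26, 30}
insert 9 → {9, 20, 22, 25, 26, 30}
insert 3 → {3, 9, 20, 22, 25, 26, 30}
insert 24 → {3, 9, 20, 22, 24, 25, 26, 30}
fire next event → 3; now {9, 20, 22, 24, 25, 26, 30}
fire next event → 9; now {20, 22, 24, 25, 26, 30}

14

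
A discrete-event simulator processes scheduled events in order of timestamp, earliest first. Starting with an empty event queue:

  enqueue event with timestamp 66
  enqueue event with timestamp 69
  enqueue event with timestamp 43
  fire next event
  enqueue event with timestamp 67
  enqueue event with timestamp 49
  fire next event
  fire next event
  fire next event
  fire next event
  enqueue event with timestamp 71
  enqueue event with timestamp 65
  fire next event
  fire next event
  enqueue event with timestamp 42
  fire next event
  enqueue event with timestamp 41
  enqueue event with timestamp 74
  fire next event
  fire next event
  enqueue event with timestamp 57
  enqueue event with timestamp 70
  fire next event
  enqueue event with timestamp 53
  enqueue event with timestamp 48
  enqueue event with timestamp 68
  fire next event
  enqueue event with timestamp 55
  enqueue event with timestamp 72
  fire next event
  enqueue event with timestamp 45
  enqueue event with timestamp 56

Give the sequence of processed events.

[43, 49, 66, 67, 69, 65, 71, 42, 41, 74, 57, 48, 53]

insert 66 → {66}
insert 69 → {66, 69}
insert 43 → {43, 66, 69}
fire next event → 43; now {66, 69}
insert 67 → {66, 67, 69}
insert 49 → {49, 66, 67, 69}
fire next event → 49; now {66, 67, 69}
fire next event → 66; now {67, 69}
fire next event → 67; now {69}
fire next event → 69; now {}
insert 71 → {71}
insert 65 → {65, 71}
fire next event → 65; now {71}
fire next event → 71; now {}
insert 42 → {42}
fire next event → 42; now {}
insert 41 → {41}
insert 74 → {41, 74}
fire next event → 41; now {74}
fire next event → 74; now {}
insert 57 → {57}
insert 70 → {57, 70}
fire next event → 57; now {70}
insert 53 → {53, 70}
insert 48 → {48, 53, 70}
insert 68 → {48, 53, 68, 70}
fire next event → 48; now {53, 68, 70}
insert 55 → {53, 55, 68, 70}
insert 72 → {53, 55, 68, 70, 72}
fire next event → 53; now {55, 68, 70, 72}
insert 45 → {45, 55, 68, 70, 72}
insert 56 → {45, 55, 56, 68, 70, 72}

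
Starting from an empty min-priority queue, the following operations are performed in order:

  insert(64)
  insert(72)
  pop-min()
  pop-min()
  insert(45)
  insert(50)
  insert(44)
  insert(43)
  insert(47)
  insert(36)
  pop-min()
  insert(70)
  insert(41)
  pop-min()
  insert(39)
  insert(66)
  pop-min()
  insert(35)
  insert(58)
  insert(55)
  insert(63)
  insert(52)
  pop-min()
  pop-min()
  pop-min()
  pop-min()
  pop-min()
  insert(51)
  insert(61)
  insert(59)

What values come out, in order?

insert 64 → {64}
insert 72 → {64, 72}
pop-min → 64; now {72}
pop-min → 72; now {}
insert 45 → {45}
insert 50 → {45, 50}
insert 44 → {44, 45, 50}
insert 43 → {43, 44, 45, 50}
insert 47 → {43, 44, 45, 47, 50}
insert 36 → {36, 43, 44, 45, 47, 50}
pop-min → 36; now {43, 44, 45, 47, 50}
insert 70 → {43, 44, 45, 47, 50, 70}
insert 41 → {41, 43, 44, 45, 47, 50, 70}
pop-min → 41; now {43, 44, 45, 47, 50, 70}
insert 39 → {39, 43, 44, 45, 47, 50, 70}
insert 66 → {39, 43, 44, 45, 47, 50, 66, 70}
pop-min → 39; now {43, 44, 45, 47, 50, 66, 70}
insert 35 → {35, 43, 44, 45, 47, 50, 66, 70}
insert 58 → {35, 43, 44, 45, 47, 50, 58, 66, 70}
insert 55 → {35, 43, 44, 45, 47, 50, 55, 58, 66, 70}
insert 63 → {35, 43, 44, 45, 47, 50, 55, 58, 63, 66, 70}
insert 52 → {35, 43, 44, 45, 47, 50, 52, 55, 58, 63, 66, 70}
pop-min → 35; now {43, 44, 45, 47, 50, 52, 55, 58, 63, 66, 70}
pop-min → 43; now {44, 45, 47, 50, 52, 55, 58, 63, 66, 70}
pop-min → 44; now {45, 47, 50, 52, 55, 58, 63, 66, 70}
pop-min → 45; now {47, 50, 52, 55, 58, 63, 66, 70}
pop-min → 47; now {50, 52, 55, 58, 63, 66, 70}
insert 51 → {50, 51, 52, 55, 58, 63, 66, 70}
insert 61 → {50, 51, 52, 55, 58, 61, 63, 66, 70}
insert 59 → {50, 51, 52, 55, 58, 59, 61, 63, 66, 70}

64, 72, 36, 41, 39, 35, 43, 44, 45, 47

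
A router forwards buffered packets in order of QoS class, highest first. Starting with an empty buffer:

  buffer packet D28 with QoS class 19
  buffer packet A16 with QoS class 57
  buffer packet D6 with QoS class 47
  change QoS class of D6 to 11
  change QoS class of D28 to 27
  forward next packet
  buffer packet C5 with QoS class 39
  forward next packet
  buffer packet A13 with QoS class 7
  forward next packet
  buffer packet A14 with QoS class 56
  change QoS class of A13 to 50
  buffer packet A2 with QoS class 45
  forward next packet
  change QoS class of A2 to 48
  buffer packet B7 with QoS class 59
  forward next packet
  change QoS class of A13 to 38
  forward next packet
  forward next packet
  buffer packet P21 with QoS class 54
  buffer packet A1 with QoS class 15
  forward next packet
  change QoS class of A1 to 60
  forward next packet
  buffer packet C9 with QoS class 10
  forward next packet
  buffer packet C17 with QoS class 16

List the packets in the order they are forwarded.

add D28 (QoS class 19) → {D28:19}
add A16 (QoS class 57) → {A16:57, D28:19}
add D6 (QoS class 47) → {A16:57, D6:47, D28:19}
update D6 to QoS class 11 → {A16:57, D28:19, D6:11}
update D28 to QoS class 27 → {A16:57, D28:27, D6:11}
forward next packet → A16; now {D28:27, D6:11}
add C5 (QoS class 39) → {C5:39, D28:27, D6:11}
forward next packet → C5; now {D28:27, D6:11}
add A13 (QoS class 7) → {D28:27, D6:11, A13:7}
forward next packet → D28; now {D6:11, A13:7}
add A14 (QoS class 56) → {A14:56, D6:11, A13:7}
update A13 to QoS class 50 → {A14:56, A13:50, D6:11}
add A2 (QoS class 45) → {A14:56, A13:50, A2:45, D6:11}
forward next packet → A14; now {A13:50, A2:45, D6:11}
update A2 to QoS class 48 → {A13:50, A2:48, D6:11}
add B7 (QoS class 59) → {B7:59, A13:50, A2:48, D6:11}
forward next packet → B7; now {A13:50, A2:48, D6:11}
update A13 to QoS class 38 → {A2:48, A13:38, D6:11}
forward next packet → A2; now {A13:38, D6:11}
forward next packet → A13; now {D6:11}
add P21 (QoS class 54) → {P21:54, D6:11}
add A1 (QoS class 15) → {P21:54, A1:15, D6:11}
forward next packet → P21; now {A1:15, D6:11}
update A1 to QoS class 60 → {A1:60, D6:11}
forward next packet → A1; now {D6:11}
add C9 (QoS class 10) → {D6:11, C9:10}
forward next packet → D6; now {C9:10}
add C17 (QoS class 16) → {C17:16, C9:10}

[A16, C5, D28, A14, B7, A2, A13, P21, A1, D6]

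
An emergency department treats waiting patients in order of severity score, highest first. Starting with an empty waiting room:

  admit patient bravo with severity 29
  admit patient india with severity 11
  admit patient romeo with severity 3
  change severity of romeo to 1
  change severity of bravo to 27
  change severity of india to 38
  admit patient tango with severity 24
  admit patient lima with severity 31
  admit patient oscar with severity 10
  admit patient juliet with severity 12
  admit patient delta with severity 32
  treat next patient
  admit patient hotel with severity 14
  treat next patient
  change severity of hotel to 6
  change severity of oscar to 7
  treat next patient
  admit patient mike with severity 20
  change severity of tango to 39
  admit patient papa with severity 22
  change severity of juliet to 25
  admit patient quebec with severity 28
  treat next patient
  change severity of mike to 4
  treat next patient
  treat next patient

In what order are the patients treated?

india → delta → lima → tango → quebec → bravo

add bravo (severity 29) → {bravo:29}
add india (severity 11) → {bravo:29, india:11}
add romeo (severity 3) → {bravo:29, india:11, romeo:3}
update romeo to severity 1 → {bravo:29, india:11, romeo:1}
update bravo to severity 27 → {bravo:27, india:11, romeo:1}
update india to severity 38 → {india:38, bravo:27, romeo:1}
add tango (severity 24) → {india:38, bravo:27, tango:24, romeo:1}
add lima (severity 31) → {india:38, lima:31, bravo:27, tango:24, romeo:1}
add oscar (severity 10) → {india:38, lima:31, bravo:27, tango:24, oscar:10, romeo:1}
add juliet (severity 12) → {india:38, lima:31, bravo:27, tango:24, juliet:12, oscar:10, romeo:1}
add delta (severity 32) → {india:38, delta:32, lima:31, bravo:27, tango:24, juliet:12, oscar:10, romeo:1}
treat next patient → india; now {delta:32, lima:31, bravo:27, tango:24, juliet:12, oscar:10, romeo:1}
add hotel (severity 14) → {delta:32, lima:31, bravo:27, tango:24, hotel:14, juliet:12, oscar:10, romeo:1}
treat next patient → delta; now {lima:31, bravo:27, tango:24, hotel:14, juliet:12, oscar:10, romeo:1}
update hotel to severity 6 → {lima:31, bravo:27, tango:24, juliet:12, oscar:10, hotel:6, romeo:1}
update oscar to severity 7 → {lima:31, bravo:27, tango:24, juliet:12, oscar:7, hotel:6, romeo:1}
treat next patient → lima; now {bravo:27, tango:24, juliet:12, oscar:7, hotel:6, romeo:1}
add mike (severity 20) → {bravo:27, tango:24, mike:20, juliet:12, oscar:7, hotel:6, romeo:1}
update tango to severity 39 → {tango:39, bravo:27, mike:20, juliet:12, oscar:7, hotel:6, romeo:1}
add papa (severity 22) → {tango:39, bravo:27, papa:22, mike:20, juliet:12, oscar:7, hotel:6, romeo:1}
update juliet to severity 25 → {tango:39, bravo:27, juliet:25, papa:22, mike:20, oscar:7, hotel:6, romeo:1}
add quebec (severity 28) → {tango:39, quebec:28, bravo:27, juliet:25, papa:22, mike:20, oscar:7, hotel:6, romeo:1}
treat next patient → tango; now {quebec:28, bravo:27, juliet:25, papa:22, mike:20, oscar:7, hotel:6, romeo:1}
update mike to severity 4 → {quebec:28, bravo:27, juliet:25, papa:22, oscar:7, hotel:6, mike:4, romeo:1}
treat next patient → quebec; now {bravo:27, juliet:25, papa:22, oscar:7, hotel:6, mike:4, romeo:1}
treat next patient → bravo; now {juliet:25, papa:22, oscar:7, hotel:6, mike:4, romeo:1}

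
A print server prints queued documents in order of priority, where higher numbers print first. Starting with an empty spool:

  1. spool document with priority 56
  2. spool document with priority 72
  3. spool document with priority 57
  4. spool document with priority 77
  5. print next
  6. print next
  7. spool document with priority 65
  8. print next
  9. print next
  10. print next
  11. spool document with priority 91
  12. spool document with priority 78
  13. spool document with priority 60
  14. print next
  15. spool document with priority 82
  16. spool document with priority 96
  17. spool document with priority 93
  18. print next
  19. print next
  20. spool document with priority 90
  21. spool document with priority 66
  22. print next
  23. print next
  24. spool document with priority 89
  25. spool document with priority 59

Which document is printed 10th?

82

insert 56 → {56}
insert 72 → {72, 56}
insert 57 → {72, 57, 56}
insert 77 → {77, 72, 57, 56}
print next → 77; now {72, 57, 56}
print next → 72; now {57, 56}
insert 65 → {65, 57, 56}
print next → 65; now {57, 56}
print next → 57; now {56}
print next → 56; now {}
insert 91 → {91}
insert 78 → {91, 78}
insert 60 → {91, 78, 60}
print next → 91; now {78, 60}
insert 82 → {82, 78, 60}
insert 96 → {96, 82, 78, 60}
insert 93 → {96, 93, 82, 78, 60}
print next → 96; now {93, 82, 78, 60}
print next → 93; now {82, 78, 60}
insert 90 → {90, 82, 78, 60}
insert 66 → {90, 82, 78, 66, 60}
print next → 90; now {82, 78, 66, 60}
print next → 82; now {78, 66, 60}
insert 89 → {89, 78, 66, 60}
insert 59 → {89, 78, 66, 60, 59}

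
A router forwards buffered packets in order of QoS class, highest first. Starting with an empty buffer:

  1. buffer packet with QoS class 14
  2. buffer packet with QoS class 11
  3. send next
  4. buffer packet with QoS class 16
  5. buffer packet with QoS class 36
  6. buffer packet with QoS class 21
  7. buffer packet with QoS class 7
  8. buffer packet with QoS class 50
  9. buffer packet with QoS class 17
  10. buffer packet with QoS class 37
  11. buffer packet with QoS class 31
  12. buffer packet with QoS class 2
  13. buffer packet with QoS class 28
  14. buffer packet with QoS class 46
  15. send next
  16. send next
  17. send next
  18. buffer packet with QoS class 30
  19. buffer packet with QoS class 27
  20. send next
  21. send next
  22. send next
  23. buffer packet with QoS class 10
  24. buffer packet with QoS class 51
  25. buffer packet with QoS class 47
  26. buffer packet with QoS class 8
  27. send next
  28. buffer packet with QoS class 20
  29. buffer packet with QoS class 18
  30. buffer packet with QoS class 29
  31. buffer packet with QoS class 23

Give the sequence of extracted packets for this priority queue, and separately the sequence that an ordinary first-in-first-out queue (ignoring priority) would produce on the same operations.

priority queue: 14, 50, 46, 37, 36, 31, 30, 51; FIFO queue: [14, 11, 16, 36, 21, 7, 50, 17]

insert 14 → {14}
insert 11 → {14, 11}
send next → 14; now {11}
insert 16 → {16, 11}
insert 36 → {36, 16, 11}
insert 21 → {36, 21, 16, 11}
insert 7 → {36, 21, 16, 11, 7}
insert 50 → {50, 36, 21, 16, 11, 7}
insert 17 → {50, 36, 21, 17, 16, 11, 7}
insert 37 → {50, 37, 36, 21, 17, 16, 11, 7}
insert 31 → {50, 37, 36, 31, 21, 17, 16, 11, 7}
insert 2 → {50, 37, 36, 31, 21, 17, 16, 11, 7, 2}
insert 28 → {50, 37, 36, 31, 28, 21, 17, 16, 11, 7, 2}
insert 46 → {50, 46, 37, 36, 31, 28, 21, 17, 16, 11, 7, 2}
send next → 50; now {46, 37, 36, 31, 28, 21, 17, 16, 11, 7, 2}
send next → 46; now {37, 36, 31, 28, 21, 17, 16, 11, 7, 2}
send next → 37; now {36, 31, 28, 21, 17, 16, 11, 7, 2}
insert 30 → {36, 31, 30, 28, 21, 17, 16, 11, 7, 2}
insert 27 → {36, 31, 30, 28, 27, 21, 17, 16, 11, 7, 2}
send next → 36; now {31, 30, 28, 27, 21, 17, 16, 11, 7, 2}
send next → 31; now {30, 28, 27, 21, 17, 16, 11, 7, 2}
send next → 30; now {28, 27, 21, 17, 16, 11, 7, 2}
insert 10 → {28, 27, 21, 17, 16, 11, 10, 7, 2}
insert 51 → {51, 28, 27, 21, 17, 16, 11, 10, 7, 2}
insert 47 → {51, 47, 28, 27, 21, 17, 16, 11, 10, 7, 2}
insert 8 → {51, 47, 28, 27, 21, 17, 16, 11, 10, 8, 7, 2}
send next → 51; now {47, 28, 27, 21, 17, 16, 11, 10, 8, 7, 2}
insert 20 → {47, 28, 27, 21, 20, 17, 16, 11, 10, 8, 7, 2}
insert 18 → {47, 28, 27, 21, 20, 18, 17, 16, 11, 10, 8, 7, 2}
insert 29 → {47, 29, 28, 27, 21, 20, 18, 17, 16, 11, 10, 8, 7, 2}
insert 23 → {47, 29, 28, 27, 23, 21, 20, 18, 17, 16, 11, 10, 8, 7, 2}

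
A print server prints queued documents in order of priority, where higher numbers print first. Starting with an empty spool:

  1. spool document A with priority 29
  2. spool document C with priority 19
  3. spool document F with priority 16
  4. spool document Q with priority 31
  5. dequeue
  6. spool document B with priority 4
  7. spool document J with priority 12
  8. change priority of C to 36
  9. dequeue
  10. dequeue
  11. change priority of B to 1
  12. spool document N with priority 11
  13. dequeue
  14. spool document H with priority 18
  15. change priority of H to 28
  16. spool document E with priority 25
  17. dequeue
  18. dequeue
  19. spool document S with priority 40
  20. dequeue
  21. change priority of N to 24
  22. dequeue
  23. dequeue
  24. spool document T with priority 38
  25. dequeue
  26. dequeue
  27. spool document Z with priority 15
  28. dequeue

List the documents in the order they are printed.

add A (priority 29) → {A:29}
add C (priority 19) → {A:29, C:19}
add F (priority 16) → {A:29, C:19, F:16}
add Q (priority 31) → {Q:31, A:29, C:19, F:16}
dequeue → Q; now {A:29, C:19, F:16}
add B (priority 4) → {A:29, C:19, F:16, B:4}
add J (priority 12) → {A:29, C:19, F:16, J:12, B:4}
update C to priority 36 → {C:36, A:29, F:16, J:12, B:4}
dequeue → C; now {A:29, F:16, J:12, B:4}
dequeue → A; now {F:16, J:12, B:4}
update B to priority 1 → {F:16, J:12, B:1}
add N (priority 11) → {F:16, J:12, N:11, B:1}
dequeue → F; now {J:12, N:11, B:1}
add H (priority 18) → {H:18, J:12, N:11, B:1}
update H to priority 28 → {H:28, J:12, N:11, B:1}
add E (priority 25) → {H:28, E:25, J:12, N:11, B:1}
dequeue → H; now {E:25, J:12, N:11, B:1}
dequeue → E; now {J:12, N:11, B:1}
add S (priority 40) → {S:40, J:12, N:11, B:1}
dequeue → S; now {J:12, N:11, B:1}
update N to priority 24 → {N:24, J:12, B:1}
dequeue → N; now {J:12, B:1}
dequeue → J; now {B:1}
add T (priority 38) → {T:38, B:1}
dequeue → T; now {B:1}
dequeue → B; now {}
add Z (priority 15) → {Z:15}
dequeue → Z; now {}

Q, C, A, F, H, E, S, N, J, T, B, Z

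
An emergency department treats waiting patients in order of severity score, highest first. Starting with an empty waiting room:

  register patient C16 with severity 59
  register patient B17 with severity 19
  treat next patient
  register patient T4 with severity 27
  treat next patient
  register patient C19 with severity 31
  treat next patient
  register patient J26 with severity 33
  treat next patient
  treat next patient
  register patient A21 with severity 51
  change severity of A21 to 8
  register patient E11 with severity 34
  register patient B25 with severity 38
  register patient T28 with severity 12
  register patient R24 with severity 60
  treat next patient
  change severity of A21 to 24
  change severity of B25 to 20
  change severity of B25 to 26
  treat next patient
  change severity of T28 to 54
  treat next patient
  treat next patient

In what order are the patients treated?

[C16, T4, C19, J26, B17, R24, E11, T28, B25]

add C16 (severity 59) → {C16:59}
add B17 (severity 19) → {C16:59, B17:19}
treat next patient → C16; now {B17:19}
add T4 (severity 27) → {T4:27, B17:19}
treat next patient → T4; now {B17:19}
add C19 (severity 31) → {C19:31, B17:19}
treat next patient → C19; now {B17:19}
add J26 (severity 33) → {J26:33, B17:19}
treat next patient → J26; now {B17:19}
treat next patient → B17; now {}
add A21 (severity 51) → {A21:51}
update A21 to severity 8 → {A21:8}
add E11 (severity 34) → {E11:34, A21:8}
add B25 (severity 38) → {B25:38, E11:34, A21:8}
add T28 (severity 12) → {B25:38, E11:34, T28:12, A21:8}
add R24 (severity 60) → {R24:60, B25:38, E11:34, T28:12, A21:8}
treat next patient → R24; now {B25:38, E11:34, T28:12, A21:8}
update A21 to severity 24 → {B25:38, E11:34, A21:24, T28:12}
update B25 to severity 20 → {E11:34, A21:24, B25:20, T28:12}
update B25 to severity 26 → {E11:34, B25:26, A21:24, T28:12}
treat next patient → E11; now {B25:26, A21:24, T28:12}
update T28 to severity 54 → {T28:54, B25:26, A21:24}
treat next patient → T28; now {B25:26, A21:24}
treat next patient → B25; now {A21:24}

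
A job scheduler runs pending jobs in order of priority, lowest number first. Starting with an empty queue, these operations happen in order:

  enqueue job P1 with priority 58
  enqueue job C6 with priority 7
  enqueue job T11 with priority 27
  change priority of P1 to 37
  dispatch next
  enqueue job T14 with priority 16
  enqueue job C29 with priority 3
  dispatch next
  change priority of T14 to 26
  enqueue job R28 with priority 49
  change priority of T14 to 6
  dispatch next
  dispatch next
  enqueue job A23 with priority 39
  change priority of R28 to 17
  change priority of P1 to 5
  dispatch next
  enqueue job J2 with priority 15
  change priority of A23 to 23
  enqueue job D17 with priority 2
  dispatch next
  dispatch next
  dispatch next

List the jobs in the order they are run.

[C6, C29, T14, T11, P1, D17, J2, R28]

add P1 (priority 58) → {P1:58}
add C6 (priority 7) → {C6:7, P1:58}
add T11 (priority 27) → {C6:7, T11:27, P1:58}
update P1 to priority 37 → {C6:7, T11:27, P1:37}
dispatch next → C6; now {T11:27, P1:37}
add T14 (priority 16) → {T14:16, T11:27, P1:37}
add C29 (priority 3) → {C29:3, T14:16, T11:27, P1:37}
dispatch next → C29; now {T14:16, T11:27, P1:37}
update T14 to priority 26 → {T14:26, T11:27, P1:37}
add R28 (priority 49) → {T14:26, T11:27, P1:37, R28:49}
update T14 to priority 6 → {T14:6, T11:27, P1:37, R28:49}
dispatch next → T14; now {T11:27, P1:37, R28:49}
dispatch next → T11; now {P1:37, R28:49}
add A23 (priority 39) → {P1:37, A23:39, R28:49}
update R28 to priority 17 → {R28:17, P1:37, A23:39}
update P1 to priority 5 → {P1:5, R28:17, A23:39}
dispatch next → P1; now {R28:17, A23:39}
add J2 (priority 15) → {J2:15, R28:17, A23:39}
update A23 to priority 23 → {J2:15, R28:17, A23:23}
add D17 (priority 2) → {D17:2, J2:15, R28:17, A23:23}
dispatch next → D17; now {J2:15, R28:17, A23:23}
dispatch next → J2; now {R28:17, A23:23}
dispatch next → R28; now {A23:23}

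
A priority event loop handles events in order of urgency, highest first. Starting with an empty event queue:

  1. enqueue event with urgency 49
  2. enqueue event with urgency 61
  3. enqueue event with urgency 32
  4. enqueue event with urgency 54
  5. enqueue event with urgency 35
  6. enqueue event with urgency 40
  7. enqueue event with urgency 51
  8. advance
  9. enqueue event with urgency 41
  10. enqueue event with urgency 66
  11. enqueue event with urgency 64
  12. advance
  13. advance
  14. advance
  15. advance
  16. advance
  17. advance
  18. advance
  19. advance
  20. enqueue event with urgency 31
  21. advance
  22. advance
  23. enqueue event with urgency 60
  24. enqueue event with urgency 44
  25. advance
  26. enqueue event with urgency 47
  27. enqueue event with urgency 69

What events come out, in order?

61, 66, 64, 54, 51, 49, 41, 40, 35, 32, 31, 60

insert 49 → {49}
insert 61 → {61, 49}
insert 32 → {61, 49, 32}
insert 54 → {61, 54, 49, 32}
insert 35 → {61, 54, 49, 35, 32}
insert 40 → {61, 54, 49, 40, 35, 32}
insert 51 → {61, 54, 51, 49, 40, 35, 32}
advance → 61; now {54, 51, 49, 40, 35, 32}
insert 41 → {54, 51, 49, 41, 40, 35, 32}
insert 66 → {66, 54, 51, 49, 41, 40, 35, 32}
insert 64 → {66, 64, 54, 51, 49, 41, 40, 35, 32}
advance → 66; now {64, 54, 51, 49, 41, 40, 35, 32}
advance → 64; now {54, 51, 49, 41, 40, 35, 32}
advance → 54; now {51, 49, 41, 40, 35, 32}
advance → 51; now {49, 41, 40, 35, 32}
advance → 49; now {41, 40, 35, 32}
advance → 41; now {40, 35, 32}
advance → 40; now {35, 32}
advance → 35; now {32}
insert 31 → {32, 31}
advance → 32; now {31}
advance → 31; now {}
insert 60 → {60}
insert 44 → {60, 44}
advance → 60; now {44}
insert 47 → {47, 44}
insert 69 → {69, 47, 44}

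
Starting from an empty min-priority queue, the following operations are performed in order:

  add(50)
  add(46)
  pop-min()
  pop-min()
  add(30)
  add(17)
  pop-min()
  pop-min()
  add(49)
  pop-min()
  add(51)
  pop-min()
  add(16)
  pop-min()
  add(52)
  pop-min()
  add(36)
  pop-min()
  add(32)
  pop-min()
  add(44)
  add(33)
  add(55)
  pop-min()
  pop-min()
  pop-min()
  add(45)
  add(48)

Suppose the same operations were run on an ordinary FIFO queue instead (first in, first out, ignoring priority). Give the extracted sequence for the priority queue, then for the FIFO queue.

insert 50 → {50}
insert 46 → {46, 50}
pop-min → 46; now {50}
pop-min → 50; now {}
insert 30 → {30}
insert 17 → {17, 30}
pop-min → 17; now {30}
pop-min → 30; now {}
insert 49 → {49}
pop-min → 49; now {}
insert 51 → {51}
pop-min → 51; now {}
insert 16 → {16}
pop-min → 16; now {}
insert 52 → {52}
pop-min → 52; now {}
insert 36 → {36}
pop-min → 36; now {}
insert 32 → {32}
pop-min → 32; now {}
insert 44 → {44}
insert 33 → {33, 44}
insert 55 → {33, 44, 55}
pop-min → 33; now {44, 55}
pop-min → 44; now {55}
pop-min → 55; now {}
insert 45 → {45}
insert 48 → {45, 48}

priority queue: [46, 50, 17, 30, 49, 51, 16, 52, 36, 32, 33, 44, 55]; FIFO queue: 50, 46, 30, 17, 49, 51, 16, 52, 36, 32, 44, 33, 55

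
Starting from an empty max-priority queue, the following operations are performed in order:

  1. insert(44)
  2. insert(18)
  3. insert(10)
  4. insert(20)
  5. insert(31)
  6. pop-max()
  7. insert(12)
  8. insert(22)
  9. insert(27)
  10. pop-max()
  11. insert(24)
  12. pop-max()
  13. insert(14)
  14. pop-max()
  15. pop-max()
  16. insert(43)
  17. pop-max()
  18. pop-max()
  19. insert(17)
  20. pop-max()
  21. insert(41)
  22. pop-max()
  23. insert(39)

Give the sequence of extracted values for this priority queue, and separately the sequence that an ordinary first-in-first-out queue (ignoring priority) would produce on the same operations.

priority queue: 44, 31, 27, 24, 22, 43, 20, 18, 41; FIFO queue: [44, 18, 10, 20, 31, 12, 22, 27, 24]

insert 44 → {44}
insert 18 → {44, 18}
insert 10 → {44, 18, 10}
insert 20 → {44, 20, 18, 10}
insert 31 → {44, 31, 20, 18, 10}
pop-max → 44; now {31, 20, 18, 10}
insert 12 → {31, 20, 18, 12, 10}
insert 22 → {31, 22, 20, 18, 12, 10}
insert 27 → {31, 27, 22, 20, 18, 12, 10}
pop-max → 31; now {27, 22, 20, 18, 12, 10}
insert 24 → {27, 24, 22, 20, 18, 12, 10}
pop-max → 27; now {24, 22, 20, 18, 12, 10}
insert 14 → {24, 22, 20, 18, 14, 12, 10}
pop-max → 24; now {22, 20, 18, 14, 12, 10}
pop-max → 22; now {20, 18, 14, 12, 10}
insert 43 → {43, 20, 18, 14, 12, 10}
pop-max → 43; now {20, 18, 14, 12, 10}
pop-max → 20; now {18, 14, 12, 10}
insert 17 → {18, 17, 14, 12, 10}
pop-max → 18; now {17, 14, 12, 10}
insert 41 → {41, 17, 14, 12, 10}
pop-max → 41; now {17, 14, 12, 10}
insert 39 → {39, 17, 14, 12, 10}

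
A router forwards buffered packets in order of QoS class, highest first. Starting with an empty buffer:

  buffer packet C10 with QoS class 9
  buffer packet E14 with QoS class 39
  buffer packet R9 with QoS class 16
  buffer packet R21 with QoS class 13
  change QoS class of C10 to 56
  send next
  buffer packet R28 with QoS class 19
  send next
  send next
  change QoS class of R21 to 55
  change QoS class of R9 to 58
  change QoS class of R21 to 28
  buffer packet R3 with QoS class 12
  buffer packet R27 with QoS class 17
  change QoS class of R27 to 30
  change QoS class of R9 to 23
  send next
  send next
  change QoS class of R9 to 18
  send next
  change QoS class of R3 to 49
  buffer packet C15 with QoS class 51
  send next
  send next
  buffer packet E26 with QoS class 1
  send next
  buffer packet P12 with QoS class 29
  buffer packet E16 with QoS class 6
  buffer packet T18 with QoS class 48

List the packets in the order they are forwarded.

add C10 (QoS class 9) → {C10:9}
add E14 (QoS class 39) → {E14:39, C10:9}
add R9 (QoS class 16) → {E14:39, R9:16, C10:9}
add R21 (QoS class 13) → {E14:39, R9:16, R21:13, C10:9}
update C10 to QoS class 56 → {C10:56, E14:39, R9:16, R21:13}
send next → C10; now {E14:39, R9:16, R21:13}
add R28 (QoS class 19) → {E14:39, R28:19, R9:16, R21:13}
send next → E14; now {R28:19, R9:16, R21:13}
send next → R28; now {R9:16, R21:13}
update R21 to QoS class 55 → {R21:55, R9:16}
update R9 to QoS class 58 → {R9:58, R21:55}
update R21 to QoS class 28 → {R9:58, R21:28}
add R3 (QoS class 12) → {R9:58, R21:28, R3:12}
add R27 (QoS class 17) → {R9:58, R21:28, R27:17, R3:12}
update R27 to QoS class 30 → {R9:58, R27:30, R21:28, R3:12}
update R9 to QoS class 23 → {R27:30, R21:28, R9:23, R3:12}
send next → R27; now {R21:28, R9:23, R3:12}
send next → R21; now {R9:23, R3:12}
update R9 to QoS class 18 → {R9:18, R3:12}
send next → R9; now {R3:12}
update R3 to QoS class 49 → {R3:49}
add C15 (QoS class 51) → {C15:51, R3:49}
send next → C15; now {R3:49}
send next → R3; now {}
add E26 (QoS class 1) → {E26:1}
send next → E26; now {}
add P12 (QoS class 29) → {P12:29}
add E16 (QoS class 6) → {P12:29, E16:6}
add T18 (QoS class 48) → {T18:48, P12:29, E16:6}

C10 → E14 → R28 → R27 → R21 → R9 → C15 → R3 → E26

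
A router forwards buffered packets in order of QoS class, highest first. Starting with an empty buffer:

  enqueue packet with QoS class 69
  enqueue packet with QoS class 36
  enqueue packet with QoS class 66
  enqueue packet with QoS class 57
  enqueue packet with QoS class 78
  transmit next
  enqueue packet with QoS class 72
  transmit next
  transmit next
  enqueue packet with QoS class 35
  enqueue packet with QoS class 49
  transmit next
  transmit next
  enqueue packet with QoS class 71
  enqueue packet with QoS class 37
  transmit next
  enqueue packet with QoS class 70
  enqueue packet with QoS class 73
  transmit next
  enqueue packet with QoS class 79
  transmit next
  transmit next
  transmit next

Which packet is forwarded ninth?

insert 69 → {69}
insert 36 → {69, 36}
insert 66 → {69, 66, 36}
insert 57 → {69, 66, 57, 36}
insert 78 → {78, 69, 66, 57, 36}
transmit next → 78; now {69, 66, 57, 36}
insert 72 → {72, 69, 66, 57, 36}
transmit next → 72; now {69, 66, 57, 36}
transmit next → 69; now {66, 57, 36}
insert 35 → {66, 57, 36, 35}
insert 49 → {66, 57, 49, 36, 35}
transmit next → 66; now {57, 49, 36, 35}
transmit next → 57; now {49, 36, 35}
insert 71 → {71, 49, 36, 35}
insert 37 → {71, 49, 37, 36, 35}
transmit next → 71; now {49, 37, 36, 35}
insert 70 → {70, 49, 37, 36, 35}
insert 73 → {73, 70, 49, 37, 36, 35}
transmit next → 73; now {70, 49, 37, 36, 35}
insert 79 → {79, 70, 49, 37, 36, 35}
transmit next → 79; now {70, 49, 37, 36, 35}
transmit next → 70; now {49, 37, 36, 35}
transmit next → 49; now {37, 36, 35}

70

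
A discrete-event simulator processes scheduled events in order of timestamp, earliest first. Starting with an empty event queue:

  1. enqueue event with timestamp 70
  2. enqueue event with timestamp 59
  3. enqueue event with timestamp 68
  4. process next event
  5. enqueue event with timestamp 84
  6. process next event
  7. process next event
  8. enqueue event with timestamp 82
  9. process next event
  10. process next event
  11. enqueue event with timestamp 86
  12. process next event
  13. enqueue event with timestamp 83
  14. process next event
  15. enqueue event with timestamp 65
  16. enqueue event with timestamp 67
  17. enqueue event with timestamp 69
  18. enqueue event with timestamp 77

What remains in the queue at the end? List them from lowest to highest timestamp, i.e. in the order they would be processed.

[65, 67, 69, 77]

insert 70 → {70}
insert 59 → {59, 70}
insert 68 → {59, 68, 70}
process next event → 59; now {68, 70}
insert 84 → {68, 70, 84}
process next event → 68; now {70, 84}
process next event → 70; now {84}
insert 82 → {82, 84}
process next event → 82; now {84}
process next event → 84; now {}
insert 86 → {86}
process next event → 86; now {}
insert 83 → {83}
process next event → 83; now {}
insert 65 → {65}
insert 67 → {65, 67}
insert 69 → {65, 67, 69}
insert 77 → {65, 67, 69, 77}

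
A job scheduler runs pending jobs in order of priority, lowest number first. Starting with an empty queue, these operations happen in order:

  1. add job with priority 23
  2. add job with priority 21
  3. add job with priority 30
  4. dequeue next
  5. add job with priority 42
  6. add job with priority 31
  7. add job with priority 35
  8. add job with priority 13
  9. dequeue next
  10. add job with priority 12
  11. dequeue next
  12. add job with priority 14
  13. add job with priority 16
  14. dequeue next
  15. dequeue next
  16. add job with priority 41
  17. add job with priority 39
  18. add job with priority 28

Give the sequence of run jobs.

insert 23 → {23}
insert 21 → {21, 23}
insert 30 → {21, 23, 30}
dequeue next → 21; now {23, 30}
insert 42 → {23, 30, 42}
insert 31 → {23, 30, 31, 42}
insert 35 → {23, 30, 31, 35, 42}
insert 13 → {13, 23, 30, 31, 35, 42}
dequeue next → 13; now {23, 30, 31, 35, 42}
insert 12 → {12, 23, 30, 31, 35, 42}
dequeue next → 12; now {23, 30, 31, 35, 42}
insert 14 → {14, 23, 30, 31, 35, 42}
insert 16 → {14, 16, 23, 30, 31, 35, 42}
dequeue next → 14; now {16, 23, 30, 31, 35, 42}
dequeue next → 16; now {23, 30, 31, 35, 42}
insert 41 → {23, 30, 31, 35, 41, 42}
insert 39 → {23, 30, 31, 35, 39, 41, 42}
insert 28 → {23, 28, 30, 31, 35, 39, 41, 42}

[21, 13, 12, 14, 16]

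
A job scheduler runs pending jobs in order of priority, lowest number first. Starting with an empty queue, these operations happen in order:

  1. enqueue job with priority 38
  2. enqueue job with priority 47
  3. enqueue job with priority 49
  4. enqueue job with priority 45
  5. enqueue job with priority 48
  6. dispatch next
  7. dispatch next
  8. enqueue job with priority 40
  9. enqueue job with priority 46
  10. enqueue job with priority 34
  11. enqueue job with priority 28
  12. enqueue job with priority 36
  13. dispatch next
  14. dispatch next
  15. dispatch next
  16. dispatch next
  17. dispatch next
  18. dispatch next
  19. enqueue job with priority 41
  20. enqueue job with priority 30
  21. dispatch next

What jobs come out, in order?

38 → 45 → 28 → 34 → 36 → 40 → 46 → 47 → 30

insert 38 → {38}
insert 47 → {38, 47}
insert 49 → {38, 47, 49}
insert 45 → {38, 45, 47, 49}
insert 48 → {38, 45, 47, 48, 49}
dispatch next → 38; now {45, 47, 48, 49}
dispatch next → 45; now {47, 48, 49}
insert 40 → {40, 47, 48, 49}
insert 46 → {40, 46, 47, 48, 49}
insert 34 → {34, 40, 46, 47, 48, 49}
insert 28 → {28, 34, 40, 46, 47, 48, 49}
insert 36 → {28, 34, 36, 40, 46, 47, 48, 49}
dispatch next → 28; now {34, 36, 40, 46, 47, 48, 49}
dispatch next → 34; now {36, 40, 46, 47, 48, 49}
dispatch next → 36; now {40, 46, 47, 48, 49}
dispatch next → 40; now {46, 47, 48, 49}
dispatch next → 46; now {47, 48, 49}
dispatch next → 47; now {48, 49}
insert 41 → {41, 48, 49}
insert 30 → {30, 41, 48, 49}
dispatch next → 30; now {41, 48, 49}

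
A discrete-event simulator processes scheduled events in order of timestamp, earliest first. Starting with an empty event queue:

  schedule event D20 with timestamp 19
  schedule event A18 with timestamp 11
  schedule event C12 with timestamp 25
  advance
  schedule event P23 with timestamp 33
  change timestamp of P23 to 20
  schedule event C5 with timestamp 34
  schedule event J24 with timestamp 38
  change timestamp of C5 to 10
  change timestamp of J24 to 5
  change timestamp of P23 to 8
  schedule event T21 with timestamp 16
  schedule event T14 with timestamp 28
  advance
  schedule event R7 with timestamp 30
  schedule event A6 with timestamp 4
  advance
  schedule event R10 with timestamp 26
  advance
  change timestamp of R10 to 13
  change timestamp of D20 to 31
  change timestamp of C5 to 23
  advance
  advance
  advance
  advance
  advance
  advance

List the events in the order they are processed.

add D20 (timestamp 19) → {D20:19}
add A18 (timestamp 11) → {A18:11, D20:19}
add C12 (timestamp 25) → {A18:11, D20:19, C12:25}
advance → A18; now {D20:19, C12:25}
add P23 (timestamp 33) → {D20:19, C12:25, P23:33}
update P23 to timestamp 20 → {D20:19, P23:20, C12:25}
add C5 (timestamp 34) → {D20:19, P23:20, C12:25, C5:34}
add J24 (timestamp 38) → {D20:19, P23:20, C12:25, C5:34, J24:38}
update C5 to timestamp 10 → {C5:10, D20:19, P23:20, C12:25, J24:38}
update J24 to timestamp 5 → {J24:5, C5:10, D20:19, P23:20, C12:25}
update P23 to timestamp 8 → {J24:5, P23:8, C5:10, D20:19, C12:25}
add T21 (timestamp 16) → {J24:5, P23:8, C5:10, T21:16, D20:19, C12:25}
add T14 (timestamp 28) → {J24:5, P23:8, C5:10, T21:16, D20:19, C12:25, T14:28}
advance → J24; now {P23:8, C5:10, T21:16, D20:19, C12:25, T14:28}
add R7 (timestamp 30) → {P23:8, C5:10, T21:16, D20:19, C12:25, T14:28, R7:30}
add A6 (timestamp 4) → {A6:4, P23:8, C5:10, T21:16, D20:19, C12:25, T14:28, R7:30}
advance → A6; now {P23:8, C5:10, T21:16, D20:19, C12:25, T14:28, R7:30}
add R10 (timestamp 26) → {P23:8, C5:10, T21:16, D20:19, C12:25, R10:26, T14:28, R7:30}
advance → P23; now {C5:10, T21:16, D20:19, C12:25, R10:26, T14:28, R7:30}
update R10 to timestamp 13 → {C5:10, R10:13, T21:16, D20:19, C12:25, T14:28, R7:30}
update D20 to timestamp 31 → {C5:10, R10:13, T21:16, C12:25, T14:28, R7:30, D20:31}
update C5 to timestamp 23 → {R10:13, T21:16, C5:23, C12:25, T14:28, R7:30, D20:31}
advance → R10; now {T21:16, C5:23, C12:25, T14:28, R7:30, D20:31}
advance → T21; now {C5:23, C12:25, T14:28, R7:30, D20:31}
advance → C5; now {C12:25, T14:28, R7:30, D20:31}
advance → C12; now {T14:28, R7:30, D20:31}
advance → T14; now {R7:30, D20:31}
advance → R7; now {D20:31}

A18, J24, A6, P23, R10, T21, C5, C12, T14, R7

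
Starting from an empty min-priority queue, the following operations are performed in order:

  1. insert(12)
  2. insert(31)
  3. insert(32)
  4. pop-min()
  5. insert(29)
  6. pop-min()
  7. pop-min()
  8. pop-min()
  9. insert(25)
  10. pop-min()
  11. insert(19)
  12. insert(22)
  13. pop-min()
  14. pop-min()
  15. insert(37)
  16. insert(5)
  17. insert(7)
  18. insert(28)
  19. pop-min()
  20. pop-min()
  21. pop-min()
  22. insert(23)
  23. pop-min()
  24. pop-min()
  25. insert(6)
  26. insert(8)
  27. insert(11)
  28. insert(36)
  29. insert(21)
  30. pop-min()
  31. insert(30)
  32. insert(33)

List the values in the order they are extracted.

12, 29, 31, 32, 25, 19, 22, 5, 7, 28, 23, 37, 6

insert 12 → {12}
insert 31 → {12, 31}
insert 32 → {12, 31, 32}
pop-min → 12; now {31, 32}
insert 29 → {29, 31, 32}
pop-min → 29; now {31, 32}
pop-min → 31; now {32}
pop-min → 32; now {}
insert 25 → {25}
pop-min → 25; now {}
insert 19 → {19}
insert 22 → {19, 22}
pop-min → 19; now {22}
pop-min → 22; now {}
insert 37 → {37}
insert 5 → {5, 37}
insert 7 → {5, 7, 37}
insert 28 → {5, 7, 28, 37}
pop-min → 5; now {7, 28, 37}
pop-min → 7; now {28, 37}
pop-min → 28; now {37}
insert 23 → {23, 37}
pop-min → 23; now {37}
pop-min → 37; now {}
insert 6 → {6}
insert 8 → {6, 8}
insert 11 → {6, 8, 11}
insert 36 → {6, 8, 11, 36}
insert 21 → {6, 8, 11, 21, 36}
pop-min → 6; now {8, 11, 21, 36}
insert 30 → {8, 11, 21, 30, 36}
insert 33 → {8, 11, 21, 30, 33, 36}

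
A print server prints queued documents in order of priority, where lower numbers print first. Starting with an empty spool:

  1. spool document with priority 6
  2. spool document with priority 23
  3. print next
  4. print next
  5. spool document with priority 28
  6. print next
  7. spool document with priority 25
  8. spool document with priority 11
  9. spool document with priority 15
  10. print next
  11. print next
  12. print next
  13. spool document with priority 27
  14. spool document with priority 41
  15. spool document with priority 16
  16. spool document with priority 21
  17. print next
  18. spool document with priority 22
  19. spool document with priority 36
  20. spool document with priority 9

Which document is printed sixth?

25

insert 6 → {6}
insert 23 → {6, 23}
print next → 6; now {23}
print next → 23; now {}
insert 28 → {28}
print next → 28; now {}
insert 25 → {25}
insert 11 → {11, 25}
insert 15 → {11, 15, 25}
print next → 11; now {15, 25}
print next → 15; now {25}
print next → 25; now {}
insert 27 → {27}
insert 41 → {27, 41}
insert 16 → {16, 27, 41}
insert 21 → {16, 21, 27, 41}
print next → 16; now {21, 27, 41}
insert 22 → {21, 22, 27, 41}
insert 36 → {21, 22, 27, 36, 41}
insert 9 → {9, 21, 22, 27, 36, 41}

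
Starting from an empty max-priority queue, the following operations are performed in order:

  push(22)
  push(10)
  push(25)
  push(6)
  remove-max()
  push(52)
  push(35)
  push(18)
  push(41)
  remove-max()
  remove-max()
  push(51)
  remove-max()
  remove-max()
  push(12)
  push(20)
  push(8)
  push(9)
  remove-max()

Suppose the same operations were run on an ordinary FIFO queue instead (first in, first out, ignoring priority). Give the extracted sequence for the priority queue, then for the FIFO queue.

insert 22 → {22}
insert 10 → {22, 10}
insert 25 → {25, 22, 10}
insert 6 → {25, 22, 10, 6}
remove-max → 25; now {22, 10, 6}
insert 52 → {52, 22, 10, 6}
insert 35 → {52, 35, 22, 10, 6}
insert 18 → {52, 35, 22, 18, 10, 6}
insert 41 → {52, 41, 35, 22, 18, 10, 6}
remove-max → 52; now {41, 35, 22, 18, 10, 6}
remove-max → 41; now {35, 22, 18, 10, 6}
insert 51 → {51, 35, 22, 18, 10, 6}
remove-max → 51; now {35, 22, 18, 10, 6}
remove-max → 35; now {22, 18, 10, 6}
insert 12 → {22, 18, 12, 10, 6}
insert 20 → {22, 20, 18, 12, 10, 6}
insert 8 → {22, 20, 18, 12, 10, 8, 6}
insert 9 → {22, 20, 18, 12, 10, 9, 8, 6}
remove-max → 22; now {20, 18, 12, 10, 9, 8, 6}

priority queue: [25, 52, 41, 51, 35, 22]; FIFO queue: [22, 10, 25, 6, 52, 35]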